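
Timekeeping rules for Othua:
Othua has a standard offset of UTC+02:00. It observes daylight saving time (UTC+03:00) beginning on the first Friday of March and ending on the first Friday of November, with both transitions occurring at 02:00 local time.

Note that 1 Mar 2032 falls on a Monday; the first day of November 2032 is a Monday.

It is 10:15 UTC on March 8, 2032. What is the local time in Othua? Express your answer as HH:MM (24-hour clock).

1 March 2032 is a Monday, so the first Friday is March 5.
1 November 2032 is a Monday, so the first Friday is November 5.
At the standard offset (UTC+02:00), 10:15 UTC + 2h = 12:15 Othua standard time.
Daylight saving runs 5 March – 5 November; the standard-time date in Othua, March 8, 2032, is inside that window, so Othua is at UTC+03:00.
10:15 UTC + 3h = 13:15 local.

13:15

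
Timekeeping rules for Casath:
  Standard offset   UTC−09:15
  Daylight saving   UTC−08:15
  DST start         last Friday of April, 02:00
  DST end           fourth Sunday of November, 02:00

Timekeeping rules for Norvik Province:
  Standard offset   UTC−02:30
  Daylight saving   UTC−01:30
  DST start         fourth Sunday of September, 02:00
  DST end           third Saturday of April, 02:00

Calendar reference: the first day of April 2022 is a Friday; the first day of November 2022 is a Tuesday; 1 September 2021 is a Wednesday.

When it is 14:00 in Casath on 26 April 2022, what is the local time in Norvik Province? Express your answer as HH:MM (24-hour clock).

1 April 2022 is a Friday, so Fridays fall on 1, 8, 15, 22, 29; the last is April 29.
1 November 2022 is a Tuesday, so the first Sunday is November 6 and the fourth is November 27.
26 April 2022 does not fall between 29 April and 27 November, so daylight saving is not in effect and Casath is at UTC−09:15.
14:00 Casath + 9h15m = 23:15 UTC.
1 September 2021 is a Wednesday, so the first Sunday is September 5 and the fourth is September 26.
1 April 2022 is a Friday, so the first Saturday is April 2 and the third is April 16.
At the standard offset (UTC−02:30), 23:15 UTC − 2h30m = 20:45 Norvik Province standard time.
The standard-time date in Norvik Province, 26 April 2022, is outside the daylight-saving period (26 September 2021 – 16 April 2022), so Norvik Province is on standard time, UTC−02:30.
23:15 UTC − 2h30m = 20:45 Norvik Province.

20:45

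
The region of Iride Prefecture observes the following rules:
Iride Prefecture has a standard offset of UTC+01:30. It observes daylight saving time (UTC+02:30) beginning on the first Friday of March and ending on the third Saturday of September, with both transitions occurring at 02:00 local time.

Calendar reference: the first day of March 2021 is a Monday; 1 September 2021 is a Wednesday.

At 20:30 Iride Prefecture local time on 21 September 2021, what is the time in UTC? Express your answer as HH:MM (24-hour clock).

19:00

1 March 2021 is a Monday, so the first Friday is March 5.
1 September 2021 is a Wednesday, so the first Saturday is September 4 and the third is September 18.
Daylight saving runs 5 March – 18 September; 21 September 2021 is outside that window, so Iride Prefecture is on standard time at UTC+01:30.
20:30 local − 1h30m = 19:00 UTC.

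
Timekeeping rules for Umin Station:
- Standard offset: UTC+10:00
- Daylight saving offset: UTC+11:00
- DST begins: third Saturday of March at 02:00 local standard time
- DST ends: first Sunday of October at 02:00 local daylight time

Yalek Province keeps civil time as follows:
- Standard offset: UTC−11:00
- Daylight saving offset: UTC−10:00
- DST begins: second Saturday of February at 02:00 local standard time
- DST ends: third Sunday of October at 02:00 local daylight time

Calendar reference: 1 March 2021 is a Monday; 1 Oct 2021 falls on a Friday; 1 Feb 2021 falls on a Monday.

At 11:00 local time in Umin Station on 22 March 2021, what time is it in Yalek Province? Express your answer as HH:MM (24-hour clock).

1 March 2021 is a Monday, so the first Saturday is March 6 and the third is March 20.
1 October 2021 is a Friday, so the first Sunday is October 3.
22 March 2021 lies within the daylight-saving period (20 March – 3 October), so Umin Station is on daylight time, UTC+11:00.
11:00 Umin Station − 11h = 00:00 UTC.
1 February 2021 is a Monday, so the first Saturday is February 6 and the second is February 13.
1 October 2021 is a Friday, so the first Sunday is October 3 and the third is October 17.
At the standard offset (UTC−11:00), 00:00 UTC − 11h = 13:00 Yalek Province standard time (rolling into the previous day, 21 March 2021).
Daylight saving runs 13 February – 17 October; the standard-time date in Yalek Province, 21 March 2021, is inside that window, so Yalek Province is at UTC−10:00.
00:00 UTC − 10h = 14:00 Yalek Province (rolling into the previous day, 21 March 2021).

14:00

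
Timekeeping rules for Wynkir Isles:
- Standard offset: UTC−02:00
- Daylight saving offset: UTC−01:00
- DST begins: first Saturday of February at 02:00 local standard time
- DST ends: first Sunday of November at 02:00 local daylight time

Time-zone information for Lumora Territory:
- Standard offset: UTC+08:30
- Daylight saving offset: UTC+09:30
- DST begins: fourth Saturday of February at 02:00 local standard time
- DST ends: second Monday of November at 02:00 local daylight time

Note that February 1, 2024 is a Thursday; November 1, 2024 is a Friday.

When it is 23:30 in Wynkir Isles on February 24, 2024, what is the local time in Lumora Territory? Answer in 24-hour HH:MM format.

1 February 2024 is a Thursday, so the first Saturday is February 3.
1 November 2024 is a Friday, so the first Sunday is November 3.
February 24, 2024 lies within the daylight-saving period (3 February – 3 November), so Wynkir Isles is on daylight time, UTC−01:00.
23:30 Wynkir Isles + 1h = 00:30 UTC (rolling into the next day, 25 February 2024).
1 February 2024 is a Thursday, so the first Saturday is February 3 and the fourth is February 24.
1 November 2024 is a Friday, so the first Monday is November 4 and the second is November 11.
At the standard offset (UTC+08:30), 00:30 UTC + 8h30m = 09:00 Lumora Territory standard time.
The standard-time date in Lumora Territory, February 25, 2024, falls between 24 February and 11 November, so daylight saving is in effect and Lumora Territory is at UTC+09:30.
00:30 UTC + 9h30m = 10:00 Lumora Territory.

10:00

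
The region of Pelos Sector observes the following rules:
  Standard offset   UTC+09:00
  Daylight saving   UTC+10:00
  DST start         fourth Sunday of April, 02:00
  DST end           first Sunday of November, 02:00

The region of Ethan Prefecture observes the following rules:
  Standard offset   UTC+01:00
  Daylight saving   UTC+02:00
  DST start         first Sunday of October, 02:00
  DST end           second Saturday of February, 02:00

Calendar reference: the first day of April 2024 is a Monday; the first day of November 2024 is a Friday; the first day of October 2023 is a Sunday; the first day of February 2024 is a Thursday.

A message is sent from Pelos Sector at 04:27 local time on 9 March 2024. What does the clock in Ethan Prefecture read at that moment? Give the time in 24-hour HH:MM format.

20:27

1 April 2024 is a Monday, so the first Sunday is April 7 and the fourth is April 28.
1 November 2024 is a Friday, so the first Sunday is November 3.
9 March 2024 is outside the daylight-saving period (28 April – 3 November), so Pelos Sector is on standard time, UTC+09:00.
04:27 Pelos Sector − 9h = 19:27 UTC (rolling into the previous day, 8 March 2024).
1 October 2023 is a Sunday, so the first Sunday is October 1.
1 February 2024 is a Thursday, so the first Saturday is February 3 and the second is February 10.
At the standard offset (UTC+01:00), 19:27 UTC + 1h = 20:27 Ethan Prefecture standard time.
Daylight saving runs 1 October 2023 – 10 February 2024; the standard-time date in Ethan Prefecture, 8 March 2024, is outside that window, so Ethan Prefecture is on standard time at UTC+01:00.
19:27 UTC + 1h = 20:27 Ethan Prefecture.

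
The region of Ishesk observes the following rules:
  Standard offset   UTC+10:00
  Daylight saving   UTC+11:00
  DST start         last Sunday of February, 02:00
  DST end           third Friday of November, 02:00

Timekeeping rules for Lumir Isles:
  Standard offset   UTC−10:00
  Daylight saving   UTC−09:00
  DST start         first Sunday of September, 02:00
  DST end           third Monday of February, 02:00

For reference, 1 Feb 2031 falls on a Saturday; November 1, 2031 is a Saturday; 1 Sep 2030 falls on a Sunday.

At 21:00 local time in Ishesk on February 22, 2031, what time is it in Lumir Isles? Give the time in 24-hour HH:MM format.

1 February 2031 is a Saturday, so Sundays fall on 2, 9, 16, 23; the last is February 23.
1 November 2031 is a Saturday, so the first Friday is November 7 and the third is November 21.
February 22, 2031 is outside the daylight-saving period (23 February – 21 November), so Ishesk is on standard time, UTC+10:00.
21:00 Ishesk − 10h = 11:00 UTC.
1 September 2030 is a Sunday, so the first Sunday is September 1.
1 February 2031 is a Saturday, so the first Monday is February 3 and the third is February 17.
At the standard offset (UTC−10:00), 11:00 UTC − 10h = 01:00 Lumir Isles standard time.
The standard-time date in Lumir Isles, February 22, 2031, is outside the daylight-saving period (1 September 2030 – 17 February 2031), so Lumir Isles is on standard time, UTC−10:00.
11:00 UTC − 10h = 01:00 Lumir Isles.

01:00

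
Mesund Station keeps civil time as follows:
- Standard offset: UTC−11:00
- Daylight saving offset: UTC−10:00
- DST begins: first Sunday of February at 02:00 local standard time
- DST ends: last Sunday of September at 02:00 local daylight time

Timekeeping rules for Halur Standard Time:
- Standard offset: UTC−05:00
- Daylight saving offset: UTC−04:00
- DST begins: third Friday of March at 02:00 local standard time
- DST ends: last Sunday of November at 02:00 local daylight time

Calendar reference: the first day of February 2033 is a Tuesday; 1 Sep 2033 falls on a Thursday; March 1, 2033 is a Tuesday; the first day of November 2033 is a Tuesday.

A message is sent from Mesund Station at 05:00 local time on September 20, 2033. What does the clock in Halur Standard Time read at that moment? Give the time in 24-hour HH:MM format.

1 February 2033 is a Tuesday, so the first Sunday is February 6.
1 September 2033 is a Thursday, so Sundays fall on 4, 11, 18, 25; the last is September 25.
Daylight saving runs 6 February – 25 September; September 20, 2033 is inside that window, so Mesund Station is at UTC−10:00.
05:00 Mesund Station + 10h = 15:00 UTC.
1 March 2033 is a Tuesday, so the first Friday is March 4 and the third is March 18.
1 November 2033 is a Tuesday, so Sundays fall on 6, 13, 20, 27; the last is November 27.
At the standard offset (UTC−05:00), 15:00 UTC − 5h = 10:00 Halur Standard Time standard time.
The standard-time date in Halur Standard Time, September 20, 2033, falls between 18 March and 27 November, so daylight saving is in effect and Halur Standard Time is at UTC−04:00.
15:00 UTC − 4h = 11:00 Halur Standard Time.

11:00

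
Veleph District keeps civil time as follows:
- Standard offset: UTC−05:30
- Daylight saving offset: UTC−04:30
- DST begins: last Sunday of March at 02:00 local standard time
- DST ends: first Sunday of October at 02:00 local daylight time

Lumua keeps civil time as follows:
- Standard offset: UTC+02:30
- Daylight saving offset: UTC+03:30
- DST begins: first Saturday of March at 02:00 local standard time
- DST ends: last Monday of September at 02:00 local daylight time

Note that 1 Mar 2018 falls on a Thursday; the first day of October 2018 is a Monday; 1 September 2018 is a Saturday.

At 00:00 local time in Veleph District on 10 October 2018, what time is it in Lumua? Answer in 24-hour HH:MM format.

08:00

1 March 2018 is a Thursday, so Sundays fall on 4, 11, 18, 25; the last is March 25.
1 October 2018 is a Monday, so the first Sunday is October 7.
10 October 2018 does not fall between 25 March and 7 October, so daylight saving is not in effect and Veleph District is at UTC−05:30.
00:00 Veleph District + 5h30m = 05:30 UTC.
1 March 2018 is a Thursday, so the first Saturday is March 3.
1 September 2018 is a Saturday, so Mondays fall on 3, 10, 17, 24; the last is September 24.
At the standard offset (UTC+02:30), 05:30 UTC + 2h30m = 08:00 Lumua standard time.
The standard-time date in Lumua, 10 October 2018, does not fall between 3 March and 24 September, so daylight saving is not in effect and Lumua is at UTC+02:30.
05:30 UTC + 2h30m = 08:00 Lumua.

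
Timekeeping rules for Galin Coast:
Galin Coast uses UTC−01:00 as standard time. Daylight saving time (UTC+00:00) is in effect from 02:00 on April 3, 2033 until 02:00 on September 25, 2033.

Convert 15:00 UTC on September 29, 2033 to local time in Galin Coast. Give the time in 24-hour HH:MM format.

14:00

At the standard offset (UTC−01:00), 15:00 UTC − 1h = 14:00 Galin Coast standard time.
The standard-time date in Galin Coast, September 29, 2033, does not fall between 3 April and 25 September, so daylight saving is not in effect and Galin Coast is at UTC−01:00.
15:00 UTC − 1h = 14:00 local.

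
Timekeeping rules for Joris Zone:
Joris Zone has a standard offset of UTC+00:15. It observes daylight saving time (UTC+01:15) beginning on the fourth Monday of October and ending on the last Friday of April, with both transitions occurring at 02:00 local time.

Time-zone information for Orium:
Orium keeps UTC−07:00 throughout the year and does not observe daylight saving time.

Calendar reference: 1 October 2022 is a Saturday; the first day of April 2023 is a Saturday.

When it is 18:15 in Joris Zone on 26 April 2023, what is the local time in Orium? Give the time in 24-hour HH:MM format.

1 October 2022 is a Saturday, so the first Monday is October 3 and the fourth is October 24.
1 April 2023 is a Saturday, so Fridays fall on 7, 14, 21, 28; the last is April 28.
Daylight saving runs 24 October 2022 – 28 April 2023; 26 April 2023 is inside that window, so Joris Zone is at UTC+01:15.
18:15 Joris Zone − 1h15m = 17:00 UTC.
Orium has no daylight saving, so its offset is UTC−07:00 year-round.
17:00 UTC − 7h = 10:00 Orium.

10:00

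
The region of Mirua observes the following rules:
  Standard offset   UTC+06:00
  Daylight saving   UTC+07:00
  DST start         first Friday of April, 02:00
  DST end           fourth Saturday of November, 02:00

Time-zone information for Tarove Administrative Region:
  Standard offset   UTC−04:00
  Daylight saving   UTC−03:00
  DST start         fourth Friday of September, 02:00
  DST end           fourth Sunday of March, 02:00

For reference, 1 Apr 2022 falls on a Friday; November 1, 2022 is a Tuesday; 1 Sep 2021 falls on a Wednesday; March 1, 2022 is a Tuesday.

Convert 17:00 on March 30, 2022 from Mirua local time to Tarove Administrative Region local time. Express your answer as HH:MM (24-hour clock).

1 April 2022 is a Friday, so the first Friday is April 1.
1 November 2022 is a Tuesday, so the first Saturday is November 5 and the fourth is November 26.
Daylight saving runs 1 April – 26 November; March 30, 2022 is outside that window, so Mirua is on standard time at UTC+06:00.
17:00 Mirua − 6h = 11:00 UTC.
1 September 2021 is a Wednesday, so the first Friday is September 3 and the fourth is September 24.
1 March 2022 is a Tuesday, so the first Sunday is March 6 and the fourth is March 27.
At the standard offset (UTC−04:00), 11:00 UTC − 4h = 07:00 Tarove Administrative Region standard time.
The standard-time date in Tarove Administrative Region, March 30, 2022, does not fall between 24 September 2021 and 27 March 2022, so daylight saving is not in effect and Tarove Administrative Region is at UTC−04:00.
11:00 UTC − 4h = 07:00 Tarove Administrative Region.

07:00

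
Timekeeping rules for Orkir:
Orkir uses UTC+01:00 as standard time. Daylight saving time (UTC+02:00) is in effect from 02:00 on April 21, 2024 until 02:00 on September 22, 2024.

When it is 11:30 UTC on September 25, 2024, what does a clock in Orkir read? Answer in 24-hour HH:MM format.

12:30

At the standard offset (UTC+01:00), 11:30 UTC + 1h = 12:30 Orkir standard time.
The standard-time date in Orkir, September 25, 2024, does not fall between 21 April and 22 September, so daylight saving is not in effect and Orkir is at UTC+01:00.
11:30 UTC + 1h = 12:30 local.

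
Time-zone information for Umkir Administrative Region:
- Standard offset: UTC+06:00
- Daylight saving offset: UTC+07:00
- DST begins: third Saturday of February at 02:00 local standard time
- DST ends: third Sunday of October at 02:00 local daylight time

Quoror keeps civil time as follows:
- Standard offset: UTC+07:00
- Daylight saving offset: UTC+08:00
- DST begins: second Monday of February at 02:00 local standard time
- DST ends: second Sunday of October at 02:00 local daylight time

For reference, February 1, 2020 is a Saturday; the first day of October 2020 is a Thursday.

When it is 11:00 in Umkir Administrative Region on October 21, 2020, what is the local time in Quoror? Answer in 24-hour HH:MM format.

12:00

1 February 2020 is a Saturday, so the first Saturday is February 1 and the third is February 15.
1 October 2020 is a Thursday, so the first Sunday is October 4 and the third is October 18.
October 21, 2020 is outside the daylight-saving period (15 February – 18 October), so Umkir Administrative Region is on standard time, UTC+06:00.
11:00 Umkir Administrative Region − 6h = 05:00 UTC.
1 February 2020 is a Saturday, so the first Monday is February 3 and the second is February 10.
1 October 2020 is a Thursday, so the first Sunday is October 4 and the second is October 11.
At the standard offset (UTC+07:00), 05:00 UTC + 7h = 12:00 Quoror standard time.
The standard-time date in Quoror, October 21, 2020, does not fall between 10 February and 11 October, so daylight saving is not in effect and Quoror is at UTC+07:00.
05:00 UTC + 7h = 12:00 Quoror.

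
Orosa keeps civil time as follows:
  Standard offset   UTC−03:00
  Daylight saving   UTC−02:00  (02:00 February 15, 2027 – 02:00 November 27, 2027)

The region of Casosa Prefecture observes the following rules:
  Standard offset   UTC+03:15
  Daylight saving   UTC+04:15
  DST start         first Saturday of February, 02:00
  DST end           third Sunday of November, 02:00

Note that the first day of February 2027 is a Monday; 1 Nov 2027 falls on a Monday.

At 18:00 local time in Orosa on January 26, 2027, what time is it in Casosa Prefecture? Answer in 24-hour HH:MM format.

Daylight saving runs 15 February – 27 November; January 26, 2027 is outside that window, so Orosa is on standard time at UTC−03:00.
18:00 Orosa + 3h = 21:00 UTC.
1 February 2027 is a Monday, so the first Saturday is February 6.
1 November 2027 is a Monday, so the first Sunday is November 7 and the third is November 21.
At the standard offset (UTC+03:15), 21:00 UTC + 3h15m = 00:15 Casosa Prefecture standard time (rolling into the next day, 27 January 2027).
The standard-time date in Casosa Prefecture, January 27, 2027, does not fall between 6 February and 21 November, so daylight saving is not in effect and Casosa Prefecture is at UTC+03:15.
21:00 UTC + 3h15m = 00:15 Casosa Prefecture (rolling into the next day, 27 January 2027).

00:15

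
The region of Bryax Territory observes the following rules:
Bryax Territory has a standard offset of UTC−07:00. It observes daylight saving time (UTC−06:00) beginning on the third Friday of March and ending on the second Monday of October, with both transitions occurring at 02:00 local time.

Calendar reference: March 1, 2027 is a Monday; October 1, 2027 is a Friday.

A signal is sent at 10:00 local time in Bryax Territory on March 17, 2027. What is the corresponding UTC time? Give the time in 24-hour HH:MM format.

17:00

1 March 2027 is a Monday, so the first Friday is March 5 and the third is March 19.
1 October 2027 is a Friday, so the first Monday is October 4 and the second is October 11.
March 17, 2027 does not fall between 19 March and 11 October, so daylight saving is not in effect and Bryax Territory is at UTC−07:00.
10:00 local + 7h = 17:00 UTC.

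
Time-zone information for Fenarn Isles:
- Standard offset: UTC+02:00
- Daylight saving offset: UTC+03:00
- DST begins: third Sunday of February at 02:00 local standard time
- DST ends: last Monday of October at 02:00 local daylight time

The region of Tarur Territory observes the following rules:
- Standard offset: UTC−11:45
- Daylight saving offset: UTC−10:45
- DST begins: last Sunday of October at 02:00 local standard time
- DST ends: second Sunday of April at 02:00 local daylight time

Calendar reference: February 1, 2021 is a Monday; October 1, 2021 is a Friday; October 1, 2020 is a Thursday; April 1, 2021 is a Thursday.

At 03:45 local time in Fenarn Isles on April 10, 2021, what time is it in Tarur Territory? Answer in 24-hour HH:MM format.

1 February 2021 is a Monday, so the first Sunday is February 7 and the third is February 21.
1 October 2021 is a Friday, so Mondays fall on 4, 11, 18, 25; the last is October 25.
April 10, 2021 lies within the daylight-saving period (21 February – 25 October), so Fenarn Isles is on daylight time, UTC+03:00.
03:45 Fenarn Isles − 3h = 00:45 UTC.
1 October 2020 is a Thursday, so Sundays fall on 4, 11, 18, 25; the last is October 25.
1 April 2021 is a Thursday, so the first Sunday is April 4 and the second is April 11.
At the standard offset (UTC−11:45), 00:45 UTC − 11h45m = 13:00 Tarur Territory standard time (rolling into the previous day, 9 April 2021).
The standard-time date in Tarur Territory, April 9, 2021, lies within the daylight-saving period (25 October 2020 – 11 April 2021), so Tarur Territory is on daylight time, UTC−10:45.
00:45 UTC − 10h45m = 14:00 Tarur Territory (rolling into the previous day, 9 April 2021).

14:00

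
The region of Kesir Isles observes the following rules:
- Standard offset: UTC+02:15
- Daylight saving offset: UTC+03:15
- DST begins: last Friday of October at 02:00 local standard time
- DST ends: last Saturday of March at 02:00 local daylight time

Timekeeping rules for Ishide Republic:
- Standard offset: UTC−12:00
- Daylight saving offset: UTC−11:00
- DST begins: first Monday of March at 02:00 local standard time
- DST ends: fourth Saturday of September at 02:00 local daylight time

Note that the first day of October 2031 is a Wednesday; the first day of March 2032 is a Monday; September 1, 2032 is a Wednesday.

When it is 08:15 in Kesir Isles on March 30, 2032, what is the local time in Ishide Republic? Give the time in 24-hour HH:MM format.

1 October 2031 is a Wednesday, so Fridays fall on 3, 10, 17, 24, 31; the last is October 31.
1 March 2032 is a Monday, so Saturdays fall on 6, 13, 20, 27; the last is March 27.
Daylight saving runs 31 October 2031 – 27 March 2032; March 30, 2032 is outside that window, so Kesir Isles is on standard time at UTC+02:15.
08:15 Kesir Isles − 2h15m = 06:00 UTC.
1 March 2032 is a Monday, so the first Monday is March 1.
1 September 2032 is a Wednesday, so the first Saturday is September 4 and the fourth is September 25.
At the standard offset (UTC−12:00), 06:00 UTC − 12h = 18:00 Ishide Republic standard time (rolling into the previous day, 29 March 2032).
The standard-time date in Ishide Republic, March 29, 2032, falls between 1 March and 25 September, so daylight saving is in effect and Ishide Republic is at UTC−11:00.
06:00 UTC − 11h = 19:00 Ishide Republic (rolling into the previous day, 29 March 2032).

19:00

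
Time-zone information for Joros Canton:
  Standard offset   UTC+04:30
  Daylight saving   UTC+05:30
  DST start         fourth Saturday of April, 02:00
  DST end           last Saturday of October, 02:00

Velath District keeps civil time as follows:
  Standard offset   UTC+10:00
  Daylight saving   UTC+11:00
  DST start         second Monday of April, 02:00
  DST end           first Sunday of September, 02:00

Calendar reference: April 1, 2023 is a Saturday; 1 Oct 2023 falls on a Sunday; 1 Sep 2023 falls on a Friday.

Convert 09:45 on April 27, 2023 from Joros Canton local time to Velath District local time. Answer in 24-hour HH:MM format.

15:15

1 April 2023 is a Saturday, so the first Saturday is April 1 and the fourth is April 22.
1 October 2023 is a Sunday, so Saturdays fall on 7, 14, 21, 28; the last is October 28.
April 27, 2023 falls between 22 April and 28 October, so daylight saving is in effect and Joros Canton is at UTC+05:30.
09:45 Joros Canton − 5h30m = 04:15 UTC.
1 April 2023 is a Saturday, so the first Monday is April 3 and the second is April 10.
1 September 2023 is a Friday, so the first Sunday is September 3.
At the standard offset (UTC+10:00), 04:15 UTC + 10h = 14:15 Velath District standard time.
The standard-time date in Velath District, April 27, 2023, lies within the daylight-saving period (10 April – 3 September), so Velath District is on daylight time, UTC+11:00.
04:15 UTC + 11h = 15:15 Velath District.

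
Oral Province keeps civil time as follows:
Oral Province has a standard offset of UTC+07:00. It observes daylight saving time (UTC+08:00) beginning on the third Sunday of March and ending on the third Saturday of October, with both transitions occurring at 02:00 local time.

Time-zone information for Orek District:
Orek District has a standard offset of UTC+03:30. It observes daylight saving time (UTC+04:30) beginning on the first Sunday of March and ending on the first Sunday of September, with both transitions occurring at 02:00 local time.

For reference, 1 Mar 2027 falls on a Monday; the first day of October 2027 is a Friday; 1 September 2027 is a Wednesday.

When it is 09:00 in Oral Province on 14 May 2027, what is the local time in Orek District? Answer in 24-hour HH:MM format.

05:30

1 March 2027 is a Monday, so the first Sunday is March 7 and the third is March 21.
1 October 2027 is a Friday, so the first Saturday is October 2 and the third is October 16.
14 May 2027 falls between 21 March and 16 October, so daylight saving is in effect and Oral Province is at UTC+08:00.
09:00 Oral Province − 8h = 01:00 UTC.
1 March 2027 is a Monday, so the first Sunday is March 7.
1 September 2027 is a Wednesday, so the first Sunday is September 5.
At the standard offset (UTC+03:30), 01:00 UTC + 3h30m = 04:30 Orek District standard time.
The standard-time date in Orek District, 14 May 2027, lies within the daylight-saving period (7 March – 5 September), so Orek District is on daylight time, UTC+04:30.
01:00 UTC + 4h30m = 05:30 Orek District.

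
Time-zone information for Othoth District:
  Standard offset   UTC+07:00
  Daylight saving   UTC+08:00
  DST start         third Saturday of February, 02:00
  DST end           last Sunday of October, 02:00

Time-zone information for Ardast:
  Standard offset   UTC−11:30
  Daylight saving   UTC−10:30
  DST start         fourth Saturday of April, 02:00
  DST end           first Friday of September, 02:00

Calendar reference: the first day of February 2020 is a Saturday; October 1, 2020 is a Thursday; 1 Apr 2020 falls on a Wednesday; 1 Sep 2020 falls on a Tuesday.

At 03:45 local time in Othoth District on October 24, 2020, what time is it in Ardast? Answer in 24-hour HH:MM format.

08:15

1 February 2020 is a Saturday, so the first Saturday is February 1 and the third is February 15.
1 October 2020 is a Thursday, so Sundays fall on 4, 11, 18, 25; the last is October 25.
October 24, 2020 lies within the daylight-saving period (15 February – 25 October), so Othoth District is on daylight time, UTC+08:00.
03:45 Othoth District − 8h = 19:45 UTC (rolling into the previous day, 23 October 2020).
1 April 2020 is a Wednesday, so the first Saturday is April 4 and the fourth is April 25.
1 September 2020 is a Tuesday, so the first Friday is September 4.
At the standard offset (UTC−11:30), 19:45 UTC − 11h30m = 08:15 Ardast standard time.
The standard-time date in Ardast, October 23, 2020, does not fall between 25 April and 4 September, so daylight saving is not in effect and Ardast is at UTC−11:30.
19:45 UTC − 11h30m = 08:15 Ardast.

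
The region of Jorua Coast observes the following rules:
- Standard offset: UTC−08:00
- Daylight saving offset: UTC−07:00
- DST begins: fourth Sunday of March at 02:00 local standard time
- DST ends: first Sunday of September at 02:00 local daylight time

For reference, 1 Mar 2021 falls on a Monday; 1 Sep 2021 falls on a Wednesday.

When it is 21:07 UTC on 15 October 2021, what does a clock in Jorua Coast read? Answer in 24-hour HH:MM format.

13:07

1 March 2021 is a Monday, so the first Sunday is March 7 and the fourth is March 28.
1 September 2021 is a Wednesday, so the first Sunday is September 5.
At the standard offset (UTC−08:00), 21:07 UTC − 8h = 13:07 Jorua Coast standard time.
The standard-time date in Jorua Coast, 15 October 2021, does not fall between 28 March and 5 September, so daylight saving is not in effect and Jorua Coast is at UTC−08:00.
21:07 UTC − 8h = 13:07 local.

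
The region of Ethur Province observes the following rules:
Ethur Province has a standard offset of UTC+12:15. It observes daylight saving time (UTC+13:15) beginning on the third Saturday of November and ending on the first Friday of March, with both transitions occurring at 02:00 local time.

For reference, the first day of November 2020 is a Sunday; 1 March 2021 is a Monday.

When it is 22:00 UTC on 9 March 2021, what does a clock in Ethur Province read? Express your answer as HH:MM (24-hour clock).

1 November 2020 is a Sunday, so the first Saturday is November 7 and the third is November 21.
1 March 2021 is a Monday, so the first Friday is March 5.
At the standard offset (UTC+12:15), 22:00 UTC + 12h15m = 10:15 Ethur Province standard time (rolling into the next day, 10 March 2021).
The standard-time date in Ethur Province, 10 March 2021, does not fall between 21 November 2020 and 5 March 2021, so daylight saving is not in effect and Ethur Province is at UTC+12:15.
22:00 UTC + 12h15m = 10:15 local (rolling into the next day, 10 March 2021).

10:15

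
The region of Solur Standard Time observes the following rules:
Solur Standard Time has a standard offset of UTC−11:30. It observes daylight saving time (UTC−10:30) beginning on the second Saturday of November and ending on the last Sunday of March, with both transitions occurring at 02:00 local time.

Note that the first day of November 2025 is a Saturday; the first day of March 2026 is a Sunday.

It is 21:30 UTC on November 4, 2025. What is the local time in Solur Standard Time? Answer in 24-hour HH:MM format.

10:00

1 November 2025 is a Saturday, so the first Saturday is November 1 and the second is November 8.
1 March 2026 is a Sunday, so Sundays fall on 1, 8, 15, 22, 29; the last is March 29.
At the standard offset (UTC−11:30), 21:30 UTC − 11h30m = 10:00 Solur Standard Time standard time.
The standard-time date in Solur Standard Time, November 4, 2025, is outside the daylight-saving period (8 November 2025 – 29 March 2026), so Solur Standard Time is on standard time, UTC−11:30.
21:30 UTC − 11h30m = 10:00 local.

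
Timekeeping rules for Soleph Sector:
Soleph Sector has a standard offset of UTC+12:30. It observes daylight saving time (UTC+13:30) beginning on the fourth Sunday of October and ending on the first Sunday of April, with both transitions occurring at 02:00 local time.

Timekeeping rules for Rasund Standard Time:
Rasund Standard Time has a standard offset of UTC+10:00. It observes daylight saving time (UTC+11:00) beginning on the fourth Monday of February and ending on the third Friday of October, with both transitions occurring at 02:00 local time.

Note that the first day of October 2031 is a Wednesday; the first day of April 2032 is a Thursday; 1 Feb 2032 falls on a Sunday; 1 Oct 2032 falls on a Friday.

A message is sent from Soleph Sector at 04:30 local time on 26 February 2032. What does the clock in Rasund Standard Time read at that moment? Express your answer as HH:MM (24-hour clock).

02:00

1 October 2031 is a Wednesday, so the first Sunday is October 5 and the fourth is October 26.
1 April 2032 is a Thursday, so the first Sunday is April 4.
26 February 2032 lies within the daylight-saving period (26 October 2031 – 4 April 2032), so Soleph Sector is on daylight time, UTC+13:30.
04:30 Soleph Sector − 13h30m = 15:00 UTC (rolling into the previous day, 25 February 2032).
1 February 2032 is a Sunday, so the first Monday is February 2 and the fourth is February 23.
1 October 2032 is a Friday, so the first Friday is October 1 and the third is October 15.
At the standard offset (UTC+10:00), 15:00 UTC + 10h = 01:00 Rasund Standard Time standard time (rolling into the next day, 26 February 2032).
The standard-time date in Rasund Standard Time, 26 February 2032, lies within the daylight-saving period (23 February – 15 October), so Rasund Standard Time is on daylight time, UTC+11:00.
15:00 UTC + 11h = 02:00 Rasund Standard Time (rolling into the next day, 26 February 2032).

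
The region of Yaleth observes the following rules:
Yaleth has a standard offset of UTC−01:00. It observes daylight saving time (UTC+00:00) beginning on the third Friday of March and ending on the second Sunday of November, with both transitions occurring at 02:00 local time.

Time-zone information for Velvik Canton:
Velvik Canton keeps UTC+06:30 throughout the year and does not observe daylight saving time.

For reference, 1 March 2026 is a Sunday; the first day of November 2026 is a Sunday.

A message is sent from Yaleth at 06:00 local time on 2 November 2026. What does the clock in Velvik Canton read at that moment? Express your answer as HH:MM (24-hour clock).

12:30

1 March 2026 is a Sunday, so the first Friday is March 6 and the third is March 20.
1 November 2026 is a Sunday, so the first Sunday is November 1 and the second is November 8.
2 November 2026 falls between 20 March and 8 November, so daylight saving is in effect and Yaleth is at UTC+00:00.
06:00 Yaleth − 0h = 06:00 UTC.
Velvik Canton has no daylight saving, so its offset is UTC+06:30 year-round.
06:00 UTC + 6h30m = 12:30 Velvik Canton.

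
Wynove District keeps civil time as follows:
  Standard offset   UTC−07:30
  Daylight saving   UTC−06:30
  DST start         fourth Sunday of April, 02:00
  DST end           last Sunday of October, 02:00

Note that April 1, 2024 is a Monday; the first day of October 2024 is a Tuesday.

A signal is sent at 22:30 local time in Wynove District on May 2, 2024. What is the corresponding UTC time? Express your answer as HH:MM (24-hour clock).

1 April 2024 is a Monday, so the first Sunday is April 7 and the fourth is April 28.
1 October 2024 is a Tuesday, so Sundays fall on 6, 13, 20, 27; the last is October 27.
May 2, 2024 falls between 28 April and 27 October, so daylight saving is in effect and Wynove District is at UTC−06:30.
22:30 local + 6h30m = 05:00 UTC (rolling into the next day, 3 May 2024).

05:00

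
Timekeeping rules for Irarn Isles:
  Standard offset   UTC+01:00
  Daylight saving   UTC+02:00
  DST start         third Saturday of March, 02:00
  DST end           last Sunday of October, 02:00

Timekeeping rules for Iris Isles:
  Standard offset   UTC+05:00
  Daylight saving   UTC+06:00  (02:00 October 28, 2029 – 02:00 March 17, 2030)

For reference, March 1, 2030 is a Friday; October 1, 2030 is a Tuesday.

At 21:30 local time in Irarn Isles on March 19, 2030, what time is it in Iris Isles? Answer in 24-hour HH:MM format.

1 March 2030 is a Friday, so the first Saturday is March 2 and the third is March 16.
1 October 2030 is a Tuesday, so Sundays fall on 6, 13, 20, 27; the last is October 27.
Daylight saving runs 16 March – 27 October; March 19, 2030 is inside that window, so Irarn Isles is at UTC+02:00.
21:30 Irarn Isles − 2h = 19:30 UTC.
At the standard offset (UTC+05:00), 19:30 UTC + 5h = 00:30 Iris Isles standard time (rolling into the next day, 20 March 2030).
The standard-time date in Iris Isles, March 20, 2030, is outside the daylight-saving period (28 October 2029 – 17 March 2030), so Iris Isles is on standard time, UTC+05:00.
19:30 UTC + 5h = 00:30 Iris Isles (rolling into the next day, 20 March 2030).

00:30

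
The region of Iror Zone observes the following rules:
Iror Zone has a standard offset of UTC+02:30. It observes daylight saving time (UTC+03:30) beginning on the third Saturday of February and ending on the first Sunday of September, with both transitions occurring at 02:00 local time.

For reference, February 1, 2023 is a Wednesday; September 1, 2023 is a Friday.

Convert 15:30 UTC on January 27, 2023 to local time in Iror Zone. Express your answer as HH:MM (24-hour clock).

18:00

1 February 2023 is a Wednesday, so the first Saturday is February 4 and the third is February 18.
1 September 2023 is a Friday, so the first Sunday is September 3.
At the standard offset (UTC+02:30), 15:30 UTC + 2h30m = 18:00 Iror Zone standard time.
The standard-time date in Iror Zone, January 27, 2023, is outside the daylight-saving period (18 February – 3 September), so Iror Zone is on standard time, UTC+02:30.
15:30 UTC + 2h30m = 18:00 local.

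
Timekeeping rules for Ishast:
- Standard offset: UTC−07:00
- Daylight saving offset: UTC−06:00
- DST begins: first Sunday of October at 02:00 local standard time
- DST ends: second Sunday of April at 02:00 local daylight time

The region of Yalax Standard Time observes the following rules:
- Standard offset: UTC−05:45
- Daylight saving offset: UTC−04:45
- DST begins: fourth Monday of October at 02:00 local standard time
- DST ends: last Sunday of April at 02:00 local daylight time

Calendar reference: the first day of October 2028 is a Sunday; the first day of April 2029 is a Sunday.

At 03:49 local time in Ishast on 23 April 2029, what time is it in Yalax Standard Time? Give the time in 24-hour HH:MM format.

1 October 2028 is a Sunday, so the first Sunday is October 1.
1 April 2029 is a Sunday, so the first Sunday is April 1 and the second is April 8.
Daylight saving runs 1 October 2028 – 8 April 2029; 23 April 2029 is outside that window, so Ishast is on standard time at UTC−07:00.
03:49 Ishast + 7h = 10:49 UTC.
1 October 2028 is a Sunday, so the first Monday is October 2 and the fourth is October 23.
1 April 2029 is a Sunday, so Sundays fall on 1, 8, 15, 22, 29; the last is April 29.
At the standard offset (UTC−05:45), 10:49 UTC − 5h45m = 05:04 Yalax Standard Time standard time.
Daylight saving runs 23 October 2028 – 29 April 2029; the standard-time date in Yalax Standard Time, 23 April 2029, is inside that window, so Yalax Standard Time is at UTC−04:45.
10:49 UTC − 4h45m = 06:04 Yalax Standard Time.

06:04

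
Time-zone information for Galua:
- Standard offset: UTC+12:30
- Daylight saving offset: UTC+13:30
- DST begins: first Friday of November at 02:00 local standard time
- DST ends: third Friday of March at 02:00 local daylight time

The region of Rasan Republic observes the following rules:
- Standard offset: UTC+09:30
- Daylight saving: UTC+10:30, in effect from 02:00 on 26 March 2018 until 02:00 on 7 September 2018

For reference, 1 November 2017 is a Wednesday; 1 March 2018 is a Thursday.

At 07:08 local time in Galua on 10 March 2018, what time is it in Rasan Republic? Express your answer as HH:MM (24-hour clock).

1 November 2017 is a Wednesday, so the first Friday is November 3.
1 March 2018 is a Thursday, so the first Friday is March 2 and the third is March 16.
10 March 2018 lies within the daylight-saving period (3 November 2017 – 16 March 2018), so Galua is on daylight time, UTC+13:30.
07:08 Galua − 13h30m = 17:38 UTC (rolling into the previous day, 9 March 2018).
At the standard offset (UTC+09:30), 17:38 UTC + 9h30m = 03:08 Rasan Republic standard time (rolling into the next day, 10 March 2018).
Daylight saving runs 26 March – 7 September; the standard-time date in Rasan Republic, 10 March 2018, is outside that window, so Rasan Republic is on standard time at UTC+09:30.
17:38 UTC + 9h30m = 03:08 Rasan Republic (rolling into the next day, 10 March 2018).

03:08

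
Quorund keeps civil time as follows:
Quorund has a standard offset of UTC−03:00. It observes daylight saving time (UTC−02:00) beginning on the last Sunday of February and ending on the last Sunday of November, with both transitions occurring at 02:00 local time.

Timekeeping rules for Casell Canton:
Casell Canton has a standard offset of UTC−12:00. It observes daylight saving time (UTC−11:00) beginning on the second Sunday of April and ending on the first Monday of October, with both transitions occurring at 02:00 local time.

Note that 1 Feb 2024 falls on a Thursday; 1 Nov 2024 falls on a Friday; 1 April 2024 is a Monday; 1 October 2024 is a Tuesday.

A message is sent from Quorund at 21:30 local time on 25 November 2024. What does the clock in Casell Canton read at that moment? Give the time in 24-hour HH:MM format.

1 February 2024 is a Thursday, so Sundays fall on 4, 11, 18, 25; the last is February 25.
1 November 2024 is a Friday, so Sundays fall on 3, 10, 17, 24; the last is November 24.
Daylight saving runs 25 February – 24 November; 25 November 2024 is outside that window, so Quorund is on standard time at UTC−03:00.
21:30 Quorund + 3h = 00:30 UTC (rolling into the next day, 26 November 2024).
1 April 2024 is a Monday, so the first Sunday is April 7 and the second is April 14.
1 October 2024 is a Tuesday, so the first Monday is October 7.
At the standard offset (UTC−12:00), 00:30 UTC − 12h = 12:30 Casell Canton standard time (rolling into the previous day, 25 November 2024).
Daylight saving runs 14 April – 7 October; the standard-time date in Casell Canton, 25 November 2024, is outside that window, so Casell Canton is on standard time at UTC−12:00.
00:30 UTC − 12h = 12:30 Casell Canton (rolling into the previous day, 25 November 2024).

12:30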